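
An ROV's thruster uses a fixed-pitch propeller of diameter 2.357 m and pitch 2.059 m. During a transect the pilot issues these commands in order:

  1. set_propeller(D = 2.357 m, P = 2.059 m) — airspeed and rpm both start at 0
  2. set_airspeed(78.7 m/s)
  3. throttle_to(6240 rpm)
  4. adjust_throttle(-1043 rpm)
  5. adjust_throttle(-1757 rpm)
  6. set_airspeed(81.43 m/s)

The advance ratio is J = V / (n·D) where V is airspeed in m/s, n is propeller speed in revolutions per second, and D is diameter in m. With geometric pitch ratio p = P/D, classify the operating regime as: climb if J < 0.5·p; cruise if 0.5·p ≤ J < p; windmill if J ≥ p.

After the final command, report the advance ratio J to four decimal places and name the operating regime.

set_propeller: D = 2.357 m, P = 2.059 m (p = P/D = 0.873568); state ← (V=0, rpm=0)
set_airspeed(78.7): V ← 78.7 m/s
throttle_to(6240): rpm ← 6240
adjust_throttle(-1043): rpm ← 6240 -1043 = 5197
adjust_throttle(-1757): rpm ← 5197 -1757 = 3440
set_airspeed(81.43): V ← 81.43 m/s
final state: V = 81.43 m/s, rpm = 3440 → n = rpm/60 = 57.333333 rev/s
J = V / (n·D) = 81.43 / (57.333333 × 2.357) = 0.602584
regime bands: climb J<0.4368 | cruise [0.4368, 0.8736) | windmill J≥0.8736
J = 0.6026 → cruise

J = 0.6026, regime = cruise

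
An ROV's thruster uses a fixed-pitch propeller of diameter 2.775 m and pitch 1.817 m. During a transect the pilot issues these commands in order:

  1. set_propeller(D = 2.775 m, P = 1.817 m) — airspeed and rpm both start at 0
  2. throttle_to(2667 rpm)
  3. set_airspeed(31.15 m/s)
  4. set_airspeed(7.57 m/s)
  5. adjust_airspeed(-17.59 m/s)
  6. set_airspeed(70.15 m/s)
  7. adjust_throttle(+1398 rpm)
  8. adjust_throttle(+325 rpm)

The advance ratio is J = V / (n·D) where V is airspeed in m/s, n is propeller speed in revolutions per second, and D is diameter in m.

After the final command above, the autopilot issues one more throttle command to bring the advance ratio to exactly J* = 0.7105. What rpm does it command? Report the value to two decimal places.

rpm = 2134.77

set_propeller: D = 2.775 m, P = 1.817 m (p = P/D = 0.654775); state ← (V=0, rpm=0)
throttle_to(2667): rpm ← 2667
set_airspeed(31.15): V ← 31.15 m/s
set_airspeed(7.57): V ← 7.57 m/s
adjust_airspeed(-17.59): V ← 7.57 -17.59 = -10.02 m/s
set_airspeed(70.15): V ← 70.15 m/s
adjust_throttle(+1398): rpm ← 2667 +1398 = 4065
adjust_throttle(+325): rpm ← 4065 +325 = 4390
final state: V = 70.15 m/s, rpm = 4390 → n = rpm/60 = 73.166667 rev/s
target J* = 0.7105; solve J* = V/(n·D) for n: n = V/(J*·D) = 70.15/(0.7105 × 2.775) = 35.579563 rev/s
rpm = 60·n = 2134.773760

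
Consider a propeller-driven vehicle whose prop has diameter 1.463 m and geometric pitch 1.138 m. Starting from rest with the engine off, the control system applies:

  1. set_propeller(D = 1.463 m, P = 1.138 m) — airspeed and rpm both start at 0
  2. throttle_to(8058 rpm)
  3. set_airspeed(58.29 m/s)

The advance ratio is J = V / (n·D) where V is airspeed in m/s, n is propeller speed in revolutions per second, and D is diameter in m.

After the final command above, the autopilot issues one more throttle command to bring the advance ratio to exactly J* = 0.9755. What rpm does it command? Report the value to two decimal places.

set_propeller: D = 1.463 m, P = 1.138 m (p = P/D = 0.777854); state ← (V=0, rpm=0)
throttle_to(8058): rpm ← 8058
set_airspeed(58.29): V ← 58.29 m/s
final state: V = 58.29 m/s, rpm = 8058 → n = rpm/60 = 134.300000 rev/s
target J* = 0.9755; solve J* = V/(n·D) for n: n = V/(J*·D) = 58.29/(0.9755 × 1.463) = 40.843453 rev/s
rpm = 60·n = 2450.607204

rpm = 2450.61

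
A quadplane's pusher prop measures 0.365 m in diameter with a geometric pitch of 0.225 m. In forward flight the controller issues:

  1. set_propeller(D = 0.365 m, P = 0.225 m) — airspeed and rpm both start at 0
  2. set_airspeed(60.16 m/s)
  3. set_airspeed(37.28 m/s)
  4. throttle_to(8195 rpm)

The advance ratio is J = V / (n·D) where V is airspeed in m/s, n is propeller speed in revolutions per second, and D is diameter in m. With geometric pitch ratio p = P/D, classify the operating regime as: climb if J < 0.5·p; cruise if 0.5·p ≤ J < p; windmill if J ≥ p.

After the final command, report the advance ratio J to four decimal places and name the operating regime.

set_propeller: D = 0.365 m, P = 0.225 m (p = P/D = 0.616438); state ← (V=0, rpm=0)
set_airspeed(60.16): V ← 60.16 m/s
set_airspeed(37.28): V ← 37.28 m/s
throttle_to(8195): rpm ← 8195
final state: V = 37.28 m/s, rpm = 8195 → n = rpm/60 = 136.583333 rev/s
J = V / (n·D) = 37.28 / (136.583333 × 0.365) = 0.747800
regime bands: climb J<0.3082 | cruise [0.3082, 0.6164) | windmill J≥0.6164
J = 0.7478 → windmill

J = 0.7478, regime = windmill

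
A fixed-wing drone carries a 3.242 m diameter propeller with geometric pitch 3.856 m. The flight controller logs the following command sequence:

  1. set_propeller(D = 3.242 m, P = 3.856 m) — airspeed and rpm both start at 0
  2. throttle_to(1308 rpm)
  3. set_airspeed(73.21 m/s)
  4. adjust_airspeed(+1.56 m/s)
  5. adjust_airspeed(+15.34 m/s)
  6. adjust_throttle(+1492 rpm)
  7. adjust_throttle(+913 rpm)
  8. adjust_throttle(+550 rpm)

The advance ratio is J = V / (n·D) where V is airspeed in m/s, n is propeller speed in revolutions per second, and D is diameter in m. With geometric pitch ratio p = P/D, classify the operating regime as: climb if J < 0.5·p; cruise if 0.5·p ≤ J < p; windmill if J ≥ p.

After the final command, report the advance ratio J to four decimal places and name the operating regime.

set_propeller: D = 3.242 m, P = 3.856 m (p = P/D = 1.189389); state ← (V=0, rpm=0)
throttle_to(1308): rpm ← 1308
set_airspeed(73.21): V ← 73.21 m/s
adjust_airspeed(+1.56): V ← 73.21 +1.56 = 74.77 m/s
adjust_airspeed(+15.34): V ← 74.77 +15.34 = 90.11 m/s
adjust_throttle(+1492): rpm ← 1308 +1492 = 2800
adjust_throttle(+913): rpm ← 2800 +913 = 3713
adjust_throttle(+550): rpm ← 3713 +550 = 4263
final state: V = 90.11 m/s, rpm = 4263 → n = rpm/60 = 71.050000 rev/s
J = V / (n·D) = 90.11 / (71.050000 × 3.242) = 0.391197
regime bands: climb J<0.5947 | cruise [0.5947, 1.1894) | windmill J≥1.1894
J = 0.3912 → climb

J = 0.3912, regime = climb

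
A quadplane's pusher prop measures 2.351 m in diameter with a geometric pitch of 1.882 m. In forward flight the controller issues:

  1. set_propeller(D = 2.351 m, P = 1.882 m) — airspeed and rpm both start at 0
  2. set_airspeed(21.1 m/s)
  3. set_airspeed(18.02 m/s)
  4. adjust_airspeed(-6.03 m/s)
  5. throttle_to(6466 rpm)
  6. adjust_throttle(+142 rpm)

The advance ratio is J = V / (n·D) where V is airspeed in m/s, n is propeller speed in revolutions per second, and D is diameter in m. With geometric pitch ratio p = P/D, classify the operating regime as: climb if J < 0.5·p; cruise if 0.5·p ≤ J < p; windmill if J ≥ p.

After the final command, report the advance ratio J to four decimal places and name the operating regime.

J = 0.0463, regime = climb

set_propeller: D = 2.351 m, P = 1.882 m (p = P/D = 0.800510); state ← (V=0, rpm=0)
set_airspeed(21.1): V ← 21.1 m/s
set_airspeed(18.02): V ← 18.02 m/s
adjust_airspeed(-6.03): V ← 18.02 -6.03 = 11.99 m/s
throttle_to(6466): rpm ← 6466
adjust_throttle(+142): rpm ← 6466 +142 = 6608
final state: V = 11.99 m/s, rpm = 6608 → n = rpm/60 = 110.133333 rev/s
J = V / (n·D) = 11.99 / (110.133333 × 2.351) = 0.046307
regime bands: climb J<0.4003 | cruise [0.4003, 0.8005) | windmill J≥0.8005
J = 0.0463 → climb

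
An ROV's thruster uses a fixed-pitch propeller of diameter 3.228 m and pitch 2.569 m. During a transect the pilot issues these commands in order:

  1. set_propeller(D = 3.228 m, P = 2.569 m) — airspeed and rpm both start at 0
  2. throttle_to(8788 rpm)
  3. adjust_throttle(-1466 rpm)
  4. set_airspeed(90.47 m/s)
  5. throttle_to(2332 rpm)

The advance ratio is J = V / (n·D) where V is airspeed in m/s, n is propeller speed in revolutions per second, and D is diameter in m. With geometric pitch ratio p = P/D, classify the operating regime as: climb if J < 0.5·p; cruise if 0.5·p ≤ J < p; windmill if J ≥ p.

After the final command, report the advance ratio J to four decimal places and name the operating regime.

set_propeller: D = 3.228 m, P = 2.569 m (p = P/D = 0.795849); state ← (V=0, rpm=0)
throttle_to(8788): rpm ← 8788
adjust_throttle(-1466): rpm ← 8788 -1466 = 7322
set_airspeed(90.47): V ← 90.47 m/s
throttle_to(2332): rpm ← 2332
final state: V = 90.47 m/s, rpm = 2332 → n = rpm/60 = 38.866667 rev/s
J = V / (n·D) = 90.47 / (38.866667 × 3.228) = 0.721097
regime bands: climb J<0.3979 | cruise [0.3979, 0.7958) | windmill J≥0.7958
J = 0.7211 → cruise

J = 0.7211, regime = cruise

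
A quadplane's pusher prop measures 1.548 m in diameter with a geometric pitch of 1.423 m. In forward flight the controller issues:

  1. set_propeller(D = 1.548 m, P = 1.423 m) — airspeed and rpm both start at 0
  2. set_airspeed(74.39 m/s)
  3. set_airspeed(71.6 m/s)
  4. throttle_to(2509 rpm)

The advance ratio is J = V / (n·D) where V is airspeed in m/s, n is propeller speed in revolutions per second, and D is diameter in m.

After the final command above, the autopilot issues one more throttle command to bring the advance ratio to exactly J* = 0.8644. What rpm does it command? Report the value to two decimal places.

set_propeller: D = 1.548 m, P = 1.423 m (p = P/D = 0.919251); state ← (V=0, rpm=0)
set_airspeed(74.39): V ← 74.39 m/s
set_airspeed(71.6): V ← 71.6 m/s
throttle_to(2509): rpm ← 2509
final state: V = 71.6 m/s, rpm = 2509 → n = rpm/60 = 41.816667 rev/s
target J* = 0.8644; solve J* = V/(n·D) for n: n = V/(J*·D) = 71.6/(0.8644 × 1.548) = 53.509058 rev/s
rpm = 60·n = 3210.543497

rpm = 3210.54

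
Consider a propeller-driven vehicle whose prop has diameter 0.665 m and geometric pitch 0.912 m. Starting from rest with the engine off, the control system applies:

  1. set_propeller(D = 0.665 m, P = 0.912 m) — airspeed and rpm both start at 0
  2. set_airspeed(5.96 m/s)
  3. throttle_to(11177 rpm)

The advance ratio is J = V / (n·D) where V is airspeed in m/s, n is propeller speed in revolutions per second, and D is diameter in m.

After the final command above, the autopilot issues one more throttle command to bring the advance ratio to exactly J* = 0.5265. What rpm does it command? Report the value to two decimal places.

rpm = 1021.36

set_propeller: D = 0.665 m, P = 0.912 m (p = P/D = 1.371429); state ← (V=0, rpm=0)
set_airspeed(5.96): V ← 5.96 m/s
throttle_to(11177): rpm ← 11177
final state: V = 5.96 m/s, rpm = 11177 → n = rpm/60 = 186.283333 rev/s
target J* = 0.5265; solve J* = V/(n·D) for n: n = V/(J*·D) = 5.96/(0.5265 × 0.665) = 17.022614 rev/s
rpm = 60·n = 1021.356811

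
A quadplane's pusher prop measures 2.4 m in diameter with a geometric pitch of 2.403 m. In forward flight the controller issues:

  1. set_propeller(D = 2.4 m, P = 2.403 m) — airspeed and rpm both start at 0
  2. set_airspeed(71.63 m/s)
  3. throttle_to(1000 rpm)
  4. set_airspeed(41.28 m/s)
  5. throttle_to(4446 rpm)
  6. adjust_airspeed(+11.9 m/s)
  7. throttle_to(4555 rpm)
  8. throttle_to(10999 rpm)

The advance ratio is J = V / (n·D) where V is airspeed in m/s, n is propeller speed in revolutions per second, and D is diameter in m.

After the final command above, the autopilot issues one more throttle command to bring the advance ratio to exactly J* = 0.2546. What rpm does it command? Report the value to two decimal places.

set_propeller: D = 2.4 m, P = 2.403 m (p = P/D = 1.001250); state ← (V=0, rpm=0)
set_airspeed(71.63): V ← 71.63 m/s
throttle_to(1000): rpm ← 1000
set_airspeed(41.28): V ← 41.28 m/s
throttle_to(4446): rpm ← 4446
adjust_airspeed(+11.9): V ← 41.28 +11.9 = 53.18 m/s
throttle_to(4555): rpm ← 4555
throttle_to(10999): rpm ← 10999
final state: V = 53.18 m/s, rpm = 10999 → n = rpm/60 = 183.316667 rev/s
target J* = 0.2546; solve J* = V/(n·D) for n: n = V/(J*·D) = 53.18/(0.2546 × 2.4) = 87.031946 rev/s
rpm = 60·n = 5221.916732

rpm = 5221.92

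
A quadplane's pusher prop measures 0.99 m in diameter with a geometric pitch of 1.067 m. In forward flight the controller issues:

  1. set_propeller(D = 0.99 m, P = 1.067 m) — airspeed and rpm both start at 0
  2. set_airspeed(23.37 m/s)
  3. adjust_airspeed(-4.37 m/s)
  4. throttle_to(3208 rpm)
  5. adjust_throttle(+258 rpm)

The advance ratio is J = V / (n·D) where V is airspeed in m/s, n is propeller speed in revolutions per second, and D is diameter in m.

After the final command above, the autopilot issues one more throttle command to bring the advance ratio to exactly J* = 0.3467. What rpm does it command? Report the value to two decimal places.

rpm = 3321.36

set_propeller: D = 0.99 m, P = 1.067 m (p = P/D = 1.077778); state ← (V=0, rpm=0)
set_airspeed(23.37): V ← 23.37 m/s
adjust_airspeed(-4.37): V ← 23.37 -4.37 = 19 m/s
throttle_to(3208): rpm ← 3208
adjust_throttle(+258): rpm ← 3208 +258 = 3466
final state: V = 19 m/s, rpm = 3466 → n = rpm/60 = 57.766667 rev/s
target J* = 0.3467; solve J* = V/(n·D) for n: n = V/(J*·D) = 19/(0.3467 × 0.99) = 55.355983 rev/s
rpm = 60·n = 3321.358960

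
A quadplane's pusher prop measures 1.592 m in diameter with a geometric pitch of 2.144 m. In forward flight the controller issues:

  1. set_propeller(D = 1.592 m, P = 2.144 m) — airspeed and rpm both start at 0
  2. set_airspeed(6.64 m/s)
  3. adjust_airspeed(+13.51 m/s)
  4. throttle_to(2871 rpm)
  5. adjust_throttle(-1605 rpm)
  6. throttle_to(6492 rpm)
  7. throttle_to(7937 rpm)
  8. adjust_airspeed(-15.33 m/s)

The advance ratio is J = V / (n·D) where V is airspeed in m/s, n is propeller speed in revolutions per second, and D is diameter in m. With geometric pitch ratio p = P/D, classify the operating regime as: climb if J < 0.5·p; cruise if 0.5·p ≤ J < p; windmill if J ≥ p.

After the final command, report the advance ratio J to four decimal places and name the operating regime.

J = 0.0229, regime = climb

set_propeller: D = 1.592 m, P = 2.144 m (p = P/D = 1.346734); state ← (V=0, rpm=0)
set_airspeed(6.64): V ← 6.64 m/s
adjust_airspeed(+13.51): V ← 6.64 +13.51 = 20.15 m/s
throttle_to(2871): rpm ← 2871
adjust_throttle(-1605): rpm ← 2871 -1605 = 1266
throttle_to(6492): rpm ← 6492
throttle_to(7937): rpm ← 7937
adjust_airspeed(-15.33): V ← 20.15 -15.33 = 4.82 m/s
final state: V = 4.82 m/s, rpm = 7937 → n = rpm/60 = 132.283333 rev/s
J = V / (n·D) = 4.82 / (132.283333 × 1.592) = 0.022888
regime bands: climb J<0.6734 | cruise [0.6734, 1.3467) | windmill J≥1.3467
J = 0.0229 → climb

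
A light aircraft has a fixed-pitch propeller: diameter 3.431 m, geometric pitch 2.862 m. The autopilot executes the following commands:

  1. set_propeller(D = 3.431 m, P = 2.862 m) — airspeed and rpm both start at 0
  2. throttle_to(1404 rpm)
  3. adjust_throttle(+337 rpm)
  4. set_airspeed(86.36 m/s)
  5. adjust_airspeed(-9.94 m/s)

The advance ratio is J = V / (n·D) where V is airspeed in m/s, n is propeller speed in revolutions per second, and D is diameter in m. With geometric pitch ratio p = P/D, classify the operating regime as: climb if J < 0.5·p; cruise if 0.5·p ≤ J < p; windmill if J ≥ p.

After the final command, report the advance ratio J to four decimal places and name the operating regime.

set_propeller: D = 3.431 m, P = 2.862 m (p = P/D = 0.834159); state ← (V=0, rpm=0)
throttle_to(1404): rpm ← 1404
adjust_throttle(+337): rpm ← 1404 +337 = 1741
set_airspeed(86.36): V ← 86.36 m/s
adjust_airspeed(-9.94): V ← 86.36 -9.94 = 76.42 m/s
final state: V = 76.42 m/s, rpm = 1741 → n = rpm/60 = 29.016667 rev/s
J = V / (n·D) = 76.42 / (29.016667 × 3.431) = 0.767607
regime bands: climb J<0.4171 | cruise [0.4171, 0.8342) | windmill J≥0.8342
J = 0.7676 → cruise

J = 0.7676, regime = cruise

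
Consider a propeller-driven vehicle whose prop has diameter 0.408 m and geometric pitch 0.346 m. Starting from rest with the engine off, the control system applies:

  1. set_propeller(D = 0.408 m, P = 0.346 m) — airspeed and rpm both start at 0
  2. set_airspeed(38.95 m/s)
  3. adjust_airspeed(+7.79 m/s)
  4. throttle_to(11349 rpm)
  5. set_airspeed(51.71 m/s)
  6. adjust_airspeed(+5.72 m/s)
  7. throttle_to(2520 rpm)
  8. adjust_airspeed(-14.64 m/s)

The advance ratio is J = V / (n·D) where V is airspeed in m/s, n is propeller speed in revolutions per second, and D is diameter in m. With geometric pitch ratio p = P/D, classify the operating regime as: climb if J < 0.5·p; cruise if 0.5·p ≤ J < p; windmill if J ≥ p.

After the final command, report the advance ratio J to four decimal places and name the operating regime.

J = 2.4971, regime = windmill

set_propeller: D = 0.408 m, P = 0.346 m (p = P/D = 0.848039); state ← (V=0, rpm=0)
set_airspeed(38.95): V ← 38.95 m/s
adjust_airspeed(+7.79): V ← 38.95 +7.79 = 46.74 m/s
throttle_to(11349): rpm ← 11349
set_airspeed(51.71): V ← 51.71 m/s
adjust_airspeed(+5.72): V ← 51.71 +5.72 = 57.43 m/s
throttle_to(2520): rpm ← 2520
adjust_airspeed(-14.64): V ← 57.43 -14.64 = 42.79 m/s
final state: V = 42.79 m/s, rpm = 2520 → n = rpm/60 = 42.000000 rev/s
J = V / (n·D) = 42.79 / (42.000000 × 0.408) = 2.497082
regime bands: climb J<0.4240 | cruise [0.4240, 0.8480) | windmill J≥0.8480
J = 2.4971 → windmill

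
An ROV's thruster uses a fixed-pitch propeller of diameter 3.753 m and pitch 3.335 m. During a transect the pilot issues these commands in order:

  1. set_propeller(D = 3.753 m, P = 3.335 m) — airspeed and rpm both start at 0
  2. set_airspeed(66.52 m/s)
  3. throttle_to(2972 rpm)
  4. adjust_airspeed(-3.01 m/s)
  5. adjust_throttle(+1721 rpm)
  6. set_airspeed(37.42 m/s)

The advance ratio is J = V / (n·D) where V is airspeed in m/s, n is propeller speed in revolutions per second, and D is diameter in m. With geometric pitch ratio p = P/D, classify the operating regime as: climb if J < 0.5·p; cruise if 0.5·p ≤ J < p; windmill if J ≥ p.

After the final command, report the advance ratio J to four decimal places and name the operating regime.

set_propeller: D = 3.753 m, P = 3.335 m (p = P/D = 0.888622); state ← (V=0, rpm=0)
set_airspeed(66.52): V ← 66.52 m/s
throttle_to(2972): rpm ← 2972
adjust_airspeed(-3.01): V ← 66.52 -3.01 = 63.51 m/s
adjust_throttle(+1721): rpm ← 2972 +1721 = 4693
set_airspeed(37.42): V ← 37.42 m/s
final state: V = 37.42 m/s, rpm = 4693 → n = rpm/60 = 78.216667 rev/s
J = V / (n·D) = 37.42 / (78.216667 × 3.753) = 0.127475
regime bands: climb J<0.4443 | cruise [0.4443, 0.8886) | windmill J≥0.8886
J = 0.1275 → climb

J = 0.1275, regime = climb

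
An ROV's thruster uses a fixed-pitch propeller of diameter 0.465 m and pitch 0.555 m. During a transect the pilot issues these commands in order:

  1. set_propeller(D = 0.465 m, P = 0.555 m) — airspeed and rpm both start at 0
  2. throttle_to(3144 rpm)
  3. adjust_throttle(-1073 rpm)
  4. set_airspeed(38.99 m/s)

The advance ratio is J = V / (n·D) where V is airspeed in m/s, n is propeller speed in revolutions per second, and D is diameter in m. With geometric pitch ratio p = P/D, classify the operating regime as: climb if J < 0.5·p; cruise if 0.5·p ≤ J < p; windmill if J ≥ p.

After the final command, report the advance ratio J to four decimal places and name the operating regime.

set_propeller: D = 0.465 m, P = 0.555 m (p = P/D = 1.193548); state ← (V=0, rpm=0)
throttle_to(3144): rpm ← 3144
adjust_throttle(-1073): rpm ← 3144 -1073 = 2071
set_airspeed(38.99): V ← 38.99 m/s
final state: V = 38.99 m/s, rpm = 2071 → n = rpm/60 = 34.516667 rev/s
J = V / (n·D) = 38.99 / (34.516667 × 0.465) = 2.429246
regime bands: climb J<0.5968 | cruise [0.5968, 1.1935) | windmill J≥1.1935
J = 2.4292 → windmill

J = 2.4292, regime = windmill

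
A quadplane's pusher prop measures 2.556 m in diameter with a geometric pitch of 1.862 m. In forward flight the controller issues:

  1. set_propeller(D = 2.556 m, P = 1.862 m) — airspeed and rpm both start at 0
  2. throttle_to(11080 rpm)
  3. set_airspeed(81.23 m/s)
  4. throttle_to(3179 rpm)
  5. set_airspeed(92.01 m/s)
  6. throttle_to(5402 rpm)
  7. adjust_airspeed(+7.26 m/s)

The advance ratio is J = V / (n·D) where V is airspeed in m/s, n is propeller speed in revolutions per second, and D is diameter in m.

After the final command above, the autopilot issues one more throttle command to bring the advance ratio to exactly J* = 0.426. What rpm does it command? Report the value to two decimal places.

set_propeller: D = 2.556 m, P = 1.862 m (p = P/D = 0.728482); state ← (V=0, rpm=0)
throttle_to(11080): rpm ← 11080
set_airspeed(81.23): V ← 81.23 m/s
throttle_to(3179): rpm ← 3179
set_airspeed(92.01): V ← 92.01 m/s
throttle_to(5402): rpm ← 5402
adjust_airspeed(+7.26): V ← 92.01 +7.26 = 99.27 m/s
final state: V = 99.27 m/s, rpm = 5402 → n = rpm/60 = 90.033333 rev/s
target J* = 0.426; solve J* = V/(n·D) for n: n = V/(J*·D) = 99.27/(0.426 × 2.556) = 91.169080 rev/s
rpm = 60·n = 5470.144813

rpm = 5470.14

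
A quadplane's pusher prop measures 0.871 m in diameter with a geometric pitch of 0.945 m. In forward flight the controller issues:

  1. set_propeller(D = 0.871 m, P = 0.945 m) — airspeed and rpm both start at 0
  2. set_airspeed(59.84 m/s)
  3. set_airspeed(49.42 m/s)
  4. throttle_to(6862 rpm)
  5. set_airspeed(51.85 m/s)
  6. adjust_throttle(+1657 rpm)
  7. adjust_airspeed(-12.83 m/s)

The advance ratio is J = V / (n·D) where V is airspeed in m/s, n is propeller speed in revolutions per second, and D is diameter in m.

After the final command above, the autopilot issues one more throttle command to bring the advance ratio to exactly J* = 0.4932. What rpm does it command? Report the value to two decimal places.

set_propeller: D = 0.871 m, P = 0.945 m (p = P/D = 1.084960); state ← (V=0, rpm=0)
set_airspeed(59.84): V ← 59.84 m/s
set_airspeed(49.42): V ← 49.42 m/s
throttle_to(6862): rpm ← 6862
set_airspeed(51.85): V ← 51.85 m/s
adjust_throttle(+1657): rpm ← 6862 +1657 = 8519
adjust_airspeed(-12.83): V ← 51.85 -12.83 = 39.02 m/s
final state: V = 39.02 m/s, rpm = 8519 → n = rpm/60 = 141.983333 rev/s
target J* = 0.4932; solve J* = V/(n·D) for n: n = V/(J*·D) = 39.02/(0.4932 × 0.871) = 90.833499 rev/s
rpm = 60·n = 5450.009917

rpm = 5450.01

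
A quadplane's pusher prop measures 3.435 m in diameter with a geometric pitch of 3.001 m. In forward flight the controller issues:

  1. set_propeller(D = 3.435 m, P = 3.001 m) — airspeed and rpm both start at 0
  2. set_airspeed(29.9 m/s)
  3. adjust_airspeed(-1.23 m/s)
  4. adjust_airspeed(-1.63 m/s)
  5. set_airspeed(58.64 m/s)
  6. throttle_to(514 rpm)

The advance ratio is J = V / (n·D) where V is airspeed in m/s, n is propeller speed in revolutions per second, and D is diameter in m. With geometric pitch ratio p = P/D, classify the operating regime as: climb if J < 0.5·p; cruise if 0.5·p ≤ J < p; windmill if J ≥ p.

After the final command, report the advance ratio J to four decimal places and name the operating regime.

set_propeller: D = 3.435 m, P = 3.001 m (p = P/D = 0.873654); state ← (V=0, rpm=0)
set_airspeed(29.9): V ← 29.9 m/s
adjust_airspeed(-1.23): V ← 29.9 -1.23 = 28.67 m/s
adjust_airspeed(-1.63): V ← 28.67 -1.63 = 27.04 m/s
set_airspeed(58.64): V ← 58.64 m/s
throttle_to(514): rpm ← 514
final state: V = 58.64 m/s, rpm = 514 → n = rpm/60 = 8.566667 rev/s
J = V / (n·D) = 58.64 / (8.566667 × 3.435) = 1.992762
regime bands: climb J<0.4368 | cruise [0.4368, 0.8737) | windmill J≥0.8737
J = 1.9928 → windmill

J = 1.9928, regime = windmill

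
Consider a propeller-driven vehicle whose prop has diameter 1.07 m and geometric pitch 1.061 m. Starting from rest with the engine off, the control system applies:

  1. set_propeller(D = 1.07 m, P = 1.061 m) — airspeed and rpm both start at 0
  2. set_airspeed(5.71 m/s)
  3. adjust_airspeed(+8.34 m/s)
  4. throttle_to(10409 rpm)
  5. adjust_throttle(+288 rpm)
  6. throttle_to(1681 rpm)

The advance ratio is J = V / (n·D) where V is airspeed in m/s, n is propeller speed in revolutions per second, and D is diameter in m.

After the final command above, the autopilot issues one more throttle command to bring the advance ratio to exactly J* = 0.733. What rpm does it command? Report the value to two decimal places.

set_propeller: D = 1.07 m, P = 1.061 m (p = P/D = 0.991589); state ← (V=0, rpm=0)
set_airspeed(5.71): V ← 5.71 m/s
adjust_airspeed(+8.34): V ← 5.71 +8.34 = 14.05 m/s
throttle_to(10409): rpm ← 10409
adjust_throttle(+288): rpm ← 10409 +288 = 10697
throttle_to(1681): rpm ← 1681
final state: V = 14.05 m/s, rpm = 1681 → n = rpm/60 = 28.016667 rev/s
target J* = 0.733; solve J* = V/(n·D) for n: n = V/(J*·D) = 14.05/(0.733 × 1.07) = 17.913835 rev/s
rpm = 60·n = 1074.830105

rpm = 1074.83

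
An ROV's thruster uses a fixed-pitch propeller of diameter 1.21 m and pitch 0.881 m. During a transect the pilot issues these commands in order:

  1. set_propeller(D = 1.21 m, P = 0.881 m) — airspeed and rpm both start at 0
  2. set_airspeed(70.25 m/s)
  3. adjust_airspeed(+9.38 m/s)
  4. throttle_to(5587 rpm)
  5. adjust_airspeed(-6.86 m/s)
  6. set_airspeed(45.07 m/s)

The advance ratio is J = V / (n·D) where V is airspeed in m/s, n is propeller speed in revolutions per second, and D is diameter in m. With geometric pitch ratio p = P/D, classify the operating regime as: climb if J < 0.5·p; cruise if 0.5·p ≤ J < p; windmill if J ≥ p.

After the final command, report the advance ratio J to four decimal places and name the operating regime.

set_propeller: D = 1.21 m, P = 0.881 m (p = P/D = 0.728099); state ← (V=0, rpm=0)
set_airspeed(70.25): V ← 70.25 m/s
adjust_airspeed(+9.38): V ← 70.25 +9.38 = 79.63 m/s
throttle_to(5587): rpm ← 5587
adjust_airspeed(-6.86): V ← 79.63 -6.86 = 72.77 m/s
set_airspeed(45.07): V ← 45.07 m/s
final state: V = 45.07 m/s, rpm = 5587 → n = rpm/60 = 93.116667 rev/s
J = V / (n·D) = 45.07 / (93.116667 × 1.21) = 0.400014
regime bands: climb J<0.3640 | cruise [0.3640, 0.7281) | windmill J≥0.7281
J = 0.4000 → cruise

J = 0.4000, regime = cruise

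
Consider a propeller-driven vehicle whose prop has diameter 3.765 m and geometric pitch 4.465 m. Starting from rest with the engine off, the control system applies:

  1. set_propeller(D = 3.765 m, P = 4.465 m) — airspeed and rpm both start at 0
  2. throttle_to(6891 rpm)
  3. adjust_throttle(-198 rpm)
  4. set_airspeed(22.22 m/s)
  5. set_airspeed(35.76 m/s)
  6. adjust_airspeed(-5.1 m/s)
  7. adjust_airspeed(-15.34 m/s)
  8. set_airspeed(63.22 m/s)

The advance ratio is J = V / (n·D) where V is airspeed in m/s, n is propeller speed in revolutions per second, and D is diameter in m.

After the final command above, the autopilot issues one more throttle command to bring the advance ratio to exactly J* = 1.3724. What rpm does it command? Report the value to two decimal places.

set_propeller: D = 3.765 m, P = 4.465 m (p = P/D = 1.185923); state ← (V=0, rpm=0)
throttle_to(6891): rpm ← 6891
adjust_throttle(-198): rpm ← 6891 -198 = 6693
set_airspeed(22.22): V ← 22.22 m/s
set_airspeed(35.76): V ← 35.76 m/s
adjust_airspeed(-5.1): V ← 35.76 -5.1 = 30.66 m/s
adjust_airspeed(-15.34): V ← 30.66 -15.34 = 15.32 m/s
set_airspeed(63.22): V ← 63.22 m/s
final state: V = 63.22 m/s, rpm = 6693 → n = rpm/60 = 111.550000 rev/s
target J* = 1.3724; solve J* = V/(n·D) for n: n = V/(J*·D) = 63.22/(1.3724 × 3.765) = 12.235136 rev/s
rpm = 60·n = 734.108161

rpm = 734.11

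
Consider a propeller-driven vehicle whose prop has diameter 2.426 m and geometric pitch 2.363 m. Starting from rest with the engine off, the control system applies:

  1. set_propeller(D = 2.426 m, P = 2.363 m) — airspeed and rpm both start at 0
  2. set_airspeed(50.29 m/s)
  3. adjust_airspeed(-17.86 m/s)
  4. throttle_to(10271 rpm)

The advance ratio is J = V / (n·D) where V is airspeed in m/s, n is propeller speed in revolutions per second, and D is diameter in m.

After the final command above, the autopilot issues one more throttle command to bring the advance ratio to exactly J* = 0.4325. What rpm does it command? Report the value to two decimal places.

set_propeller: D = 2.426 m, P = 2.363 m (p = P/D = 0.974031); state ← (V=0, rpm=0)
set_airspeed(50.29): V ← 50.29 m/s
adjust_airspeed(-17.86): V ← 50.29 -17.86 = 32.43 m/s
throttle_to(10271): rpm ← 10271
final state: V = 32.43 m/s, rpm = 10271 → n = rpm/60 = 171.183333 rev/s
target J* = 0.4325; solve J* = V/(n·D) for n: n = V/(J*·D) = 32.43/(0.4325 × 2.426) = 30.907939 rev/s
rpm = 60·n = 1854.476314

rpm = 1854.48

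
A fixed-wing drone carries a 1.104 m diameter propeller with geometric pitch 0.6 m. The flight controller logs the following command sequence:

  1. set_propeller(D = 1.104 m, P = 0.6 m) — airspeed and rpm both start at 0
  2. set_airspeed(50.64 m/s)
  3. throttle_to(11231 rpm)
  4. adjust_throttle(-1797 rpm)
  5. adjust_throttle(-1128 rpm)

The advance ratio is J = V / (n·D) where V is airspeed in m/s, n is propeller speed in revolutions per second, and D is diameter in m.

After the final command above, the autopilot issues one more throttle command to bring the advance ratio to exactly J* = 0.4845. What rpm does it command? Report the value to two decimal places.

set_propeller: D = 1.104 m, P = 0.6 m (p = P/D = 0.543478); state ← (V=0, rpm=0)
set_airspeed(50.64): V ← 50.64 m/s
throttle_to(11231): rpm ← 11231
adjust_throttle(-1797): rpm ← 11231 -1797 = 9434
adjust_throttle(-1128): rpm ← 9434 -1128 = 8306
final state: V = 50.64 m/s, rpm = 8306 → n = rpm/60 = 138.433333 rev/s
target J* = 0.4845; solve J* = V/(n·D) for n: n = V/(J*·D) = 50.64/(0.4845 × 1.104) = 94.674025 rev/s
rpm = 60·n = 5680.441513

rpm = 5680.44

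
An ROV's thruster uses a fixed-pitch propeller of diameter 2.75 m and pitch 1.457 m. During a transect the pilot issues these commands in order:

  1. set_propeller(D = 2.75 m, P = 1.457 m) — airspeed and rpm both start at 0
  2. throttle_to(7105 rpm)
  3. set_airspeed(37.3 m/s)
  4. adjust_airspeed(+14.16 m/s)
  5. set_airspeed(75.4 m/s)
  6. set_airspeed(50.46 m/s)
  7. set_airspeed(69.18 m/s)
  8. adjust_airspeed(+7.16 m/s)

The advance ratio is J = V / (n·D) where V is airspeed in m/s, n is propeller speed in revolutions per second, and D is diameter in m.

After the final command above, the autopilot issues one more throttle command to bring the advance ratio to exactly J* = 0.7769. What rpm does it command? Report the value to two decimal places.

rpm = 2143.91

set_propeller: D = 2.75 m, P = 1.457 m (p = P/D = 0.529818); state ← (V=0, rpm=0)
throttle_to(7105): rpm ← 7105
set_airspeed(37.3): V ← 37.3 m/s
adjust_airspeed(+14.16): V ← 37.3 +14.16 = 51.46 m/s
set_airspeed(75.4): V ← 75.4 m/s
set_airspeed(50.46): V ← 50.46 m/s
set_airspeed(69.18): V ← 69.18 m/s
adjust_airspeed(+7.16): V ← 69.18 +7.16 = 76.34 m/s
final state: V = 76.34 m/s, rpm = 7105 → n = rpm/60 = 118.416667 rev/s
target J* = 0.7769; solve J* = V/(n·D) for n: n = V/(J*·D) = 76.34/(0.7769 × 2.75) = 35.731754 rev/s
rpm = 60·n = 2143.905265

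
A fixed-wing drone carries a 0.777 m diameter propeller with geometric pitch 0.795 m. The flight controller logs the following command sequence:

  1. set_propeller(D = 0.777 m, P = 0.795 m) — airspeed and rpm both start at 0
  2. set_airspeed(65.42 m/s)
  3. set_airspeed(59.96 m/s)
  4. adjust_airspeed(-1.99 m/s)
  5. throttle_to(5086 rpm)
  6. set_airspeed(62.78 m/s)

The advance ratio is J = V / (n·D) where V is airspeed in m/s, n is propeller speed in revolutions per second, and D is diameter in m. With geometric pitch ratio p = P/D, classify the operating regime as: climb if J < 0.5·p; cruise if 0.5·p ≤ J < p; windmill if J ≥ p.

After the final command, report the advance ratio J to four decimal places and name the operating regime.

set_propeller: D = 0.777 m, P = 0.795 m (p = P/D = 1.023166); state ← (V=0, rpm=0)
set_airspeed(65.42): V ← 65.42 m/s
set_airspeed(59.96): V ← 59.96 m/s
adjust_airspeed(-1.99): V ← 59.96 -1.99 = 57.97 m/s
throttle_to(5086): rpm ← 5086
set_airspeed(62.78): V ← 62.78 m/s
final state: V = 62.78 m/s, rpm = 5086 → n = rpm/60 = 84.766667 rev/s
J = V / (n·D) = 62.78 / (84.766667 × 0.777) = 0.953181
regime bands: climb J<0.5116 | cruise [0.5116, 1.0232) | windmill J≥1.0232
J = 0.9532 → cruise

J = 0.9532, regime = cruise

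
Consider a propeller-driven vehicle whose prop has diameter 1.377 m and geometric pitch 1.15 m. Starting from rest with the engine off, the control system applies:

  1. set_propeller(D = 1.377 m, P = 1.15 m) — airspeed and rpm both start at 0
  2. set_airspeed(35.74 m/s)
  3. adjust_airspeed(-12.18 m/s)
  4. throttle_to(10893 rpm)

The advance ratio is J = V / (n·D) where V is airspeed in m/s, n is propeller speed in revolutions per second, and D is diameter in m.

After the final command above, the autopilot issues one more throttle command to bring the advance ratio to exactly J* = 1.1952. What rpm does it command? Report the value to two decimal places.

set_propeller: D = 1.377 m, P = 1.15 m (p = P/D = 0.835149); state ← (V=0, rpm=0)
set_airspeed(35.74): V ← 35.74 m/s
adjust_airspeed(-12.18): V ← 35.74 -12.18 = 23.56 m/s
throttle_to(10893): rpm ← 10893
final state: V = 23.56 m/s, rpm = 10893 → n = rpm/60 = 181.550000 rev/s
target J* = 1.1952; solve J* = V/(n·D) for n: n = V/(J*·D) = 23.56/(1.1952 × 1.377) = 14.315310 rev/s
rpm = 60·n = 858.918608

rpm = 858.92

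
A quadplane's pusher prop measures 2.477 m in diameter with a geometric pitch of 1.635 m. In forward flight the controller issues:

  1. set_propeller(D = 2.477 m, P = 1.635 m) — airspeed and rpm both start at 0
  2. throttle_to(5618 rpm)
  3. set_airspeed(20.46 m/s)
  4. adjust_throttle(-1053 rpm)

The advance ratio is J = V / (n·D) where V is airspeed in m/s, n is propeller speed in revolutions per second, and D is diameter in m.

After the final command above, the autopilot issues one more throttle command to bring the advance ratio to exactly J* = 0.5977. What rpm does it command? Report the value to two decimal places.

set_propeller: D = 2.477 m, P = 1.635 m (p = P/D = 0.660073); state ← (V=0, rpm=0)
throttle_to(5618): rpm ← 5618
set_airspeed(20.46): V ← 20.46 m/s
adjust_throttle(-1053): rpm ← 5618 -1053 = 4565
final state: V = 20.46 m/s, rpm = 4565 → n = rpm/60 = 76.083333 rev/s
target J* = 0.5977; solve J* = V/(n·D) for n: n = V/(J*·D) = 20.46/(0.5977 × 2.477) = 13.819628 rev/s
rpm = 60·n = 829.177707

rpm = 829.18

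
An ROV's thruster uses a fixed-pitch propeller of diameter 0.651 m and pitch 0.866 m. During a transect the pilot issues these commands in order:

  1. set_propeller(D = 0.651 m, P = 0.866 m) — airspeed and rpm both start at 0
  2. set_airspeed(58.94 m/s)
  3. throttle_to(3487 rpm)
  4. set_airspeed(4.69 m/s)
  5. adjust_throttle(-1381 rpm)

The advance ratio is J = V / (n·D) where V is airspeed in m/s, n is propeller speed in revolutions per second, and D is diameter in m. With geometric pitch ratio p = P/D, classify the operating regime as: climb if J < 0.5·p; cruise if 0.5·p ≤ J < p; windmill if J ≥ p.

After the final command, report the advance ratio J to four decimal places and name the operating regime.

J = 0.2053, regime = climb

set_propeller: D = 0.651 m, P = 0.866 m (p = P/D = 1.330261); state ← (V=0, rpm=0)
set_airspeed(58.94): V ← 58.94 m/s
throttle_to(3487): rpm ← 3487
set_airspeed(4.69): V ← 4.69 m/s
adjust_throttle(-1381): rpm ← 3487 -1381 = 2106
final state: V = 4.69 m/s, rpm = 2106 → n = rpm/60 = 35.100000 rev/s
J = V / (n·D) = 4.69 / (35.100000 × 0.651) = 0.205251
regime bands: climb J<0.6651 | cruise [0.6651, 1.3303) | windmill J≥1.3303
J = 0.2053 → climb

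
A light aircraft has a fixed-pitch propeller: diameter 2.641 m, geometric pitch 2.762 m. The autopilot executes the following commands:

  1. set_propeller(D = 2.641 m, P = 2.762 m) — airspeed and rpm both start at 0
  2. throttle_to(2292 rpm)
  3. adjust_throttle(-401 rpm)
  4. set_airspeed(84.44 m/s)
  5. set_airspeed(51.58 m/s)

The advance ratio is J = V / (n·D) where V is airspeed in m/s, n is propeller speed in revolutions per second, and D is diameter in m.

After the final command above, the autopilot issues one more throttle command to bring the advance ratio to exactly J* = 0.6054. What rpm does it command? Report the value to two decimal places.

rpm = 1935.63

set_propeller: D = 2.641 m, P = 2.762 m (p = P/D = 1.045816); state ← (V=0, rpm=0)
throttle_to(2292): rpm ← 2292
adjust_throttle(-401): rpm ← 2292 -401 = 1891
set_airspeed(84.44): V ← 84.44 m/s
set_airspeed(51.58): V ← 51.58 m/s
final state: V = 51.58 m/s, rpm = 1891 → n = rpm/60 = 31.516667 rev/s
target J* = 0.6054; solve J* = V/(n·D) for n: n = V/(J*·D) = 51.58/(0.6054 × 2.641) = 32.260457 rev/s
rpm = 60·n = 1935.627441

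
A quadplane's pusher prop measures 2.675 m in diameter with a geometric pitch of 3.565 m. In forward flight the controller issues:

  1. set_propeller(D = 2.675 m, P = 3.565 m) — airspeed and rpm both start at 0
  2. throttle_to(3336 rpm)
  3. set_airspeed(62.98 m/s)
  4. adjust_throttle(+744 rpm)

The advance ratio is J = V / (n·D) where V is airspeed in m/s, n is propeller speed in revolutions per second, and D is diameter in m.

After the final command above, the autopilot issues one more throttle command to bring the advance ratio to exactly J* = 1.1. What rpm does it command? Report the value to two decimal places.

rpm = 1284.21

set_propeller: D = 2.675 m, P = 3.565 m (p = P/D = 1.332710); state ← (V=0, rpm=0)
throttle_to(3336): rpm ← 3336
set_airspeed(62.98): V ← 62.98 m/s
adjust_throttle(+744): rpm ← 3336 +744 = 4080
final state: V = 62.98 m/s, rpm = 4080 → n = rpm/60 = 68.000000 rev/s
target J* = 1.1; solve J* = V/(n·D) for n: n = V/(J*·D) = 62.98/(1.1 × 2.675) = 21.403568 rev/s
rpm = 60·n = 1284.214104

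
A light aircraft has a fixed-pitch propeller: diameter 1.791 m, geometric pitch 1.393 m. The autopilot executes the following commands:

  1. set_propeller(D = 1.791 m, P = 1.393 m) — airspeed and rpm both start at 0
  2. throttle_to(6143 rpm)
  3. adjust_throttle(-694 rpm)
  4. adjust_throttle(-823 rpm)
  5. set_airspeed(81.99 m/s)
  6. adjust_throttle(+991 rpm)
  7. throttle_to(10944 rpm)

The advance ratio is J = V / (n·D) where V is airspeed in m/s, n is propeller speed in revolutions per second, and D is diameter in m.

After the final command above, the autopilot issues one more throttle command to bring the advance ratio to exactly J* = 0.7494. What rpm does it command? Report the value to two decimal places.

rpm = 3665.24

set_propeller: D = 1.791 m, P = 1.393 m (p = P/D = 0.777778); state ← (V=0, rpm=0)
throttle_to(6143): rpm ← 6143
adjust_throttle(-694): rpm ← 6143 -694 = 5449
adjust_throttle(-823): rpm ← 5449 -823 = 4626
set_airspeed(81.99): V ← 81.99 m/s
adjust_throttle(+991): rpm ← 4626 +991 = 5617
throttle_to(10944): rpm ← 10944
final state: V = 81.99 m/s, rpm = 10944 → n = rpm/60 = 182.400000 rev/s
target J* = 0.7494; solve J* = V/(n·D) for n: n = V/(J*·D) = 81.99/(0.7494 × 1.791) = 61.087396 rev/s
rpm = 60·n = 3665.243753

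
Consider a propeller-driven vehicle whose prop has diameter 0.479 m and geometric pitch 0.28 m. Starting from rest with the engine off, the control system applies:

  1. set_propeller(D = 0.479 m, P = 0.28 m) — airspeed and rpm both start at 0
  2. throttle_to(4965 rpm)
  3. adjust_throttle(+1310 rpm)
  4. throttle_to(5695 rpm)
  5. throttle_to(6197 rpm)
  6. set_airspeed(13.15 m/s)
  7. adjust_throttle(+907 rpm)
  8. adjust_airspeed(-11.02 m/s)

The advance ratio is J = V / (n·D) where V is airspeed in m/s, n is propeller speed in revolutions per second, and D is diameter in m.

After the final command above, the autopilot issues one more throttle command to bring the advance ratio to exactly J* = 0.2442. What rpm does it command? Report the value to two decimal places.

set_propeller: D = 0.479 m, P = 0.28 m (p = P/D = 0.584551); state ← (V=0, rpm=0)
throttle_to(4965): rpm ← 4965
adjust_throttle(+1310): rpm ← 4965 +1310 = 6275
throttle_to(5695): rpm ← 5695
throttle_to(6197): rpm ← 6197
set_airspeed(13.15): V ← 13.15 m/s
adjust_throttle(+907): rpm ← 6197 +907 = 7104
adjust_airspeed(-11.02): V ← 13.15 -11.02 = 2.13 m/s
final state: V = 2.13 m/s, rpm = 7104 → n = rpm/60 = 118.400000 rev/s
target J* = 0.2442; solve J* = V/(n·D) for n: n = V/(J*·D) = 2.13/(0.2442 × 0.479) = 18.209517 rev/s
rpm = 60·n = 1092.571030

rpm = 1092.57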